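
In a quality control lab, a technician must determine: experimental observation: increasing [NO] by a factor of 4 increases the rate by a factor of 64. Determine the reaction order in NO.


rate ∝ [NO]^n
4^n = 64 → n = 3
Order in NO: 3

3


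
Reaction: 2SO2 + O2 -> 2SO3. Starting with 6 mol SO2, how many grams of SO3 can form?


Mole ratio SO3:SO2 = 2:2
n(SO3) = 6 × 2/2 = 6.000 mol
mass = 6.000 × 80.07 = 480.42 g

480.42 g


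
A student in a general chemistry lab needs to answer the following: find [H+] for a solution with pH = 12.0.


[H+] = 10^(-pH) = 10^(-12.0)
= 1.0×10^-12 M

1.0×10^-12 M


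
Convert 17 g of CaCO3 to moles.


M(CaCO3) = 100.09 g/mol
n = mass/M = 17/100.09 = 0.1698 mol

0.1698 mol


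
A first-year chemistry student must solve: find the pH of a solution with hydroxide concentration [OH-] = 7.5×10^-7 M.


pOH = -log10([OH-]) = -log10(7.5×10^-7)
= 7 - log10(7.5) = 6.12
pH = 14 - pOH = 14 - 6.12 = 7.88

7.88


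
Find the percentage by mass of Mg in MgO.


M(MgO) = 1×24.31 + 1×16.0 = 40.31 g/mol
Mass of Mg = 1 × 24.31 = 24.31 g/mol
% Mg = 24.31/40.31 × 100 = 60.31%

60.31%


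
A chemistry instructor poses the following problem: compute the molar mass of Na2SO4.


M(Na2SO4) = 2×22.99 + 1×32.07 + 4×16.0
= 45.98 + 32.07 + 64.0
= 142.05 g/mol

142.05 g/mol


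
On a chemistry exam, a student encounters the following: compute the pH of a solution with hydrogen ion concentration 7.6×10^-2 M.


pH = -log10([H+]) = -log10(7.6×10^-2)
= 2 - log10(7.6)
= 2 - 0.88
= 1.12

1.12


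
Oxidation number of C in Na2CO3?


2(+1) + x + 3(-2) = 0, so x = +4
Oxidation number: +4

+4


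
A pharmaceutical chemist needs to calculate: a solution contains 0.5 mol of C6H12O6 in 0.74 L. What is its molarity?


M = n/V = 0.5/0.74 = 0.676 mol/L

0.676 M


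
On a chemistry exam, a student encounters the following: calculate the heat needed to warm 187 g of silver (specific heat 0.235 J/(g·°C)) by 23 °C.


q = mcΔT = 187 × 0.235 × 23
= 1010.74 J

1010.74 J


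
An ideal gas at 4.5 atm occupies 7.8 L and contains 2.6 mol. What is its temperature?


PV = nRT  (R = 0.08206 L·atm/(mol·K))
T = PV/(nR) = 4.5×7.8/(2.6×0.08206)
= 35.10/0.213356
= 164.51 K

164.51 K


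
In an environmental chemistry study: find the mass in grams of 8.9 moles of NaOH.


M(NaOH) = 40.0 g/mol
mass = n × M = 8.9 × 40.0 = 356.00 g

356.00 g


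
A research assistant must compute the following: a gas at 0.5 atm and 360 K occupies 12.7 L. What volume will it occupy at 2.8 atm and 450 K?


P1V1/T1 = P2V2/T2
V2 = P1V1T2/(T1P2)
= 0.5×12.7×450/(360×2.8)
= 2.835 L

2.835 L


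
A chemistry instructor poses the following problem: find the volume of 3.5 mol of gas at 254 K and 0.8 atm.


PV = nRT  (R = 0.08206 L·atm/(mol·K))
V = nRT/P = 3.5×0.08206×254/0.8
= 91.189 L

91.189 L


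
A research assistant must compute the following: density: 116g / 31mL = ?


ρ = mass/volume
= 116/31
= 3.742 g/mL

3.742 g/mL


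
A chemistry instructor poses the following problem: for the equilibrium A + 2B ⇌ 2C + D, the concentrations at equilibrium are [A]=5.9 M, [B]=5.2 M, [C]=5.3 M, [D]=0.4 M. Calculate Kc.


Kc = [C]^2[D]/([A][B]^2)
= (5.3^2 × 0.4^1)/(5.9^1 × 5.2^2)
= 11.236/159.536
= 0.07043

0.07043


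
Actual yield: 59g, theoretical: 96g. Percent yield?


% yield = actual/theoretical × 100
= 59/96 × 100
= 61.46%

61.46%


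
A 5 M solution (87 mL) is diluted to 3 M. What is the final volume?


C1V1 = C2V2
5 × 87 = 3 × V2
V2 = 435/3 = 145.0 mL

145.0 mL


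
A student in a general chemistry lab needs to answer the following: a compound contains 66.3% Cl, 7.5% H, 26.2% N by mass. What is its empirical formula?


Assume 100 g sample. Moles of each element:
  Cl: 66.3/35.45 = 1.87 mol
  H: 7.5/1.008 = 7.44 mol
  N: 26.2/14.01 = 1.87 mol
Divide by smallest (1.87):
  Cl: 1.87/1.87 = 1.0
  H: 7.44/1.87 = 3.98
  N: 1.87/1.87 = 1.0
Empirical formula: NH4Cl

NH4Cl


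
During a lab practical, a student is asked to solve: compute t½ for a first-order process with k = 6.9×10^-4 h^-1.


t½ = ln2/k = 0.693147/(6.9×10^-4 h^-1)
= 1005 h

1005 h


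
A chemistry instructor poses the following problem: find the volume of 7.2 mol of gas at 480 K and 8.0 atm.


PV = nRT  (R = 0.08206 L·atm/(mol·K))
V = nRT/P = 7.2×0.08206×480/8.0
= 35.45 L

35.45 L


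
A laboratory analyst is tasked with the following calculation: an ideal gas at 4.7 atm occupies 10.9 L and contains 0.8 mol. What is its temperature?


PV = nRT  (R = 0.08206 L·atm/(mol·K))
T = PV/(nR) = 4.7×10.9/(0.8×0.08206)
= 51.23/0.065648
= 780.37 K

780.37 K


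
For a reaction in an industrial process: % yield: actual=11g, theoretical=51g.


% yield = actual/theoretical × 100
= 11/51 × 100
= 21.57%

21.57%


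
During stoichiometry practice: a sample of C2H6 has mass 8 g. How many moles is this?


M(C2H6) = 30.07 g/mol
n = mass/M = 8/30.07 = 0.266 mol

0.266 mol


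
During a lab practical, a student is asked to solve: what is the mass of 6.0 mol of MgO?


M(MgO) = 40.31 g/mol
mass = n × M = 6.0 × 40.31 = 241.86 g

241.86 g


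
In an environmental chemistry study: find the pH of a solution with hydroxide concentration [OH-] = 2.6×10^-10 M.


pOH = -log10([OH-]) = -log10(2.6×10^-10)
= 10 - log10(2.6) = 9.59
pH = 14 - pOH = 14 - 9.59 = 4.41

4.41


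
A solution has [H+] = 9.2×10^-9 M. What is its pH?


pH = -log10([H+]) = -log10(9.2×10^-9)
= 9 - log10(9.2)
= 9 - 0.96
= 8.04

8.04


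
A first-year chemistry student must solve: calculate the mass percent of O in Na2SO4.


M(Na2SO4) = 2×22.99 + 1×32.07 + 4×16.0 = 142.05 g/mol
Mass of O = 4 × 16.0 = 64.00 g/mol
% O = 64.00/142.05 × 100 = 45.05%

45.05%


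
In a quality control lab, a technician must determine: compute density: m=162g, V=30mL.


ρ = mass/volume
= 162/30
= 5.4 g/mL

5.4 g/mL


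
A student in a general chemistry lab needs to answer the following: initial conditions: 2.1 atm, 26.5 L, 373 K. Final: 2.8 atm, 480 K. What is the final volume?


P1V1/T1 = P2V2/T2
V2 = P1V1T2/(T1P2)
= 2.1×26.5×480/(373×2.8)
= 25.576 L

25.576 L


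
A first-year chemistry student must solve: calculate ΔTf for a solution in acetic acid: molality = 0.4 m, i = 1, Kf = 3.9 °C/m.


ΔTf = Kf × m × i
= 3.9 × 0.4 × 1
= 1.56 °C

1.56 °C


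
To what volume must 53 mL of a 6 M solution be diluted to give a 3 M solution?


C1V1 = C2V2
6 × 53 = 3 × V2
V2 = 318/3 = 106.0 mL

106.0 mL


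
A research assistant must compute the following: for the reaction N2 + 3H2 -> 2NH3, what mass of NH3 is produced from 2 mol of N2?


Mole ratio NH3:N2 = 2:1
n(NH3) = 2 × 2/1 = 4.000 mol
mass = 4.000 × 17.03 = 68.12 g

68.12 g


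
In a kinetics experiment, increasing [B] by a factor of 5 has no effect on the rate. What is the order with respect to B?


rate ∝ [B]^n
rate ∝ [B]^0
Order in B: 0

0


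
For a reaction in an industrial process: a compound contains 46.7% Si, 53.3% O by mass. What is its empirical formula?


Assume 100 g sample. Moles of each element:
  Si: 46.7/28.09 = 1.663 mol
  O: 53.3/16.0 = 3.331 mol
Divide by smallest (1.663):
  Si: 1.663/1.663 = 1.0
  O: 3.331/1.663 = 2.0
Empirical formula: SiO2

SiO2


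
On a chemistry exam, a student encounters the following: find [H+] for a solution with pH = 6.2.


[H+] = 10^(-pH) = 10^(-6.2)
= 6.31×10^-7 M

6.31×10^-7 M


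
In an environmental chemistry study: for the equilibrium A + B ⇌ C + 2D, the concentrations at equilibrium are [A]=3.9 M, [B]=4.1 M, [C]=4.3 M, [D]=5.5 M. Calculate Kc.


Kc = [C][D]^2/([A][B])
= (4.3^1 × 5.5^2)/(3.9^1 × 4.1^1)
= 130.075/15.99
= 8.135

8.135


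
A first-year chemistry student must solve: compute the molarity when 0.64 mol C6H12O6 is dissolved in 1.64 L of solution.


M = n/V = 0.64/1.64 = 0.390 mol/L

0.390 M


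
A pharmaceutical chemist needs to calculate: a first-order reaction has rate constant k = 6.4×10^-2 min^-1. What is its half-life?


t½ = ln2/k = 0.693147/(6.4×10^-2 min^-1)
= 10.83 min

10.83 min


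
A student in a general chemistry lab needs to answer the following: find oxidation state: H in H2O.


H is +1 with nonmetals
Oxidation number: +1

+1


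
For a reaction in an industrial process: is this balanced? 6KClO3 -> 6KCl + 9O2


Equation: 6KClO3 -> 6KCl + 9O2
Check atoms: Cl: 6=6, K: 6=6, O: 18=18
Balanced

Yes, balanced


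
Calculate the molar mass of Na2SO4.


M(Na2SO4) = 2×22.99 + 1×32.07 + 4×16.0
= 45.98 + 32.07 + 64.0
= 142.05 g/mol

142.05 g/mol


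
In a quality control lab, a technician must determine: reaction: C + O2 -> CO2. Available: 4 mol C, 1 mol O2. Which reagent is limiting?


Mole ratio available / coefficient:
  C: 4/1 = 4.000
  O2: 1/1 = 1.000
Smaller ratio is limiting.

O2


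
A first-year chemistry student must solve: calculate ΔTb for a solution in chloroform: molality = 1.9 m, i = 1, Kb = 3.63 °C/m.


ΔTb = Kb × m × i
= 3.63 × 1.9 × 1
= 6.897 °C

6.897 °C


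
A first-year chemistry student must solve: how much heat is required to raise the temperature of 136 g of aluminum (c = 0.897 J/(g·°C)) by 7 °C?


q = mcΔT = 136 × 0.897 × 7
= 853.94 J

853.94 J


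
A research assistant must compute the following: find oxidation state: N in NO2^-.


x + 2(-2) = -1, so x = +3
Oxidation number: +3

+3


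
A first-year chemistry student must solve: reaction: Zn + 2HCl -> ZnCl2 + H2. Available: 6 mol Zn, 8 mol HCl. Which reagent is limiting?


Mole ratio available / coefficient:
  Zn: 6/1 = 6.000
  HCl: 8/2 = 4.000
Smaller ratio is limiting.

HCl


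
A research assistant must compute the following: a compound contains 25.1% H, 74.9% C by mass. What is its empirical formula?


Assume 100 g sample. Moles of each element:
  H: 25.1/1.008 = 24.901 mol
  C: 74.9/12.01 = 6.236 mol
Divide by smallest (6.236):
  H: 24.901/6.236 = 3.99
  C: 6.236/6.236 = 1.0
Empirical formula: CH4

CH4


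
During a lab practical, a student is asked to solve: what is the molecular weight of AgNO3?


M(AgNO3) = 1×107.87 + 1×14.01 + 3×16.0
= 107.87 + 14.01 + 48.0
= 169.88 g/mol

169.88 g/mol


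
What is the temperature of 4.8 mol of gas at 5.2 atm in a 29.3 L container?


PV = nRT  (R = 0.08206 L·atm/(mol·K))
T = PV/(nR) = 5.2×29.3/(4.8×0.08206)
= 152.36/0.393888
= 386.81 K

386.81 K


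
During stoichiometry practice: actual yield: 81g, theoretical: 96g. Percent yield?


% yield = actual/theoretical × 100
= 81/96 × 100
= 84.38%

84.38%


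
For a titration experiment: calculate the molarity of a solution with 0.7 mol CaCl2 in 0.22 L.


M = n/V = 0.7/0.22 = 3.182 mol/L

3.182 M


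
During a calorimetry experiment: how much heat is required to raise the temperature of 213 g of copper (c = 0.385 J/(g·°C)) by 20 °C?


q = mcΔT = 213 × 0.385 × 20
= 1640.10 J

1640.10 J


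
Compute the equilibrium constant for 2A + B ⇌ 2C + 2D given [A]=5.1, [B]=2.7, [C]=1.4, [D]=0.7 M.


Kc = [C]^2[D]^2/([A]^2[B])
= (1.4^2 × 0.7^2)/(5.1^2 × 2.7^1)
= 0.9604/70.227
= 0.01368

0.01368


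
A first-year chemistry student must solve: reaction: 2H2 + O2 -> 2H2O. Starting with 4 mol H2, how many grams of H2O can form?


Mole ratio H2O:H2 = 2:2
n(H2O) = 4 × 2/2 = 4.000 mol
mass = 4.000 × 18.02 = 72.08 g

72.08 g


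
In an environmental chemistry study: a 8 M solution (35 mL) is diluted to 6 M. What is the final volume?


C1V1 = C2V2
8 × 35 = 6 × V2
V2 = 280/6 = 46.67 mL

46.67 mL


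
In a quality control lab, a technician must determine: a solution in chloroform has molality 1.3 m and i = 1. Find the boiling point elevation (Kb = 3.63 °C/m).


ΔTb = Kb × m × i
= 3.63 × 1.3 × 1
= 4.719 °C

4.719 °C


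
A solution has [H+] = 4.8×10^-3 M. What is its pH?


pH = -log10([H+]) = -log10(4.8×10^-3)
= 3 - log10(4.8)
= 3 - 0.68
= 2.32

2.32


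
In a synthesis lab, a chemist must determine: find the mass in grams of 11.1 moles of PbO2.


M(PbO2) = 239.2 g/mol
mass = n × M = 11.1 × 239.2 = 2655.12 g

2655.12 g


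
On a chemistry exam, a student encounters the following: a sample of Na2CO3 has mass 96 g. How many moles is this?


M(Na2CO3) = 105.99 g/mol
n = mass/M = 96/105.99 = 0.9057 mol

0.9057 mol


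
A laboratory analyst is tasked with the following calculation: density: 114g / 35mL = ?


ρ = mass/volume
= 114/35
= 3.257 g/mL

3.257 g/mL


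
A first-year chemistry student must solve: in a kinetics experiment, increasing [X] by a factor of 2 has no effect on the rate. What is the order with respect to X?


rate ∝ [X]^n
rate ∝ [X]^0
Order in X: 0

0


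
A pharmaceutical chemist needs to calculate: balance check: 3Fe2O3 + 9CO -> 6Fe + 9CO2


Equation: 3Fe2O3 + 9CO -> 6Fe + 9CO2
Check atoms: C: 9=9, Fe: 6=6, O: 18=18
Balanced

Yes, balanced


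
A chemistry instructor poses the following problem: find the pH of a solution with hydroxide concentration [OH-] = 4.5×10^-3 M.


pOH = -log10([OH-]) = -log10(4.5×10^-3)
= 3 - log10(4.5) = 2.35
pH = 14 - pOH = 14 - 2.35 = 11.65

11.65


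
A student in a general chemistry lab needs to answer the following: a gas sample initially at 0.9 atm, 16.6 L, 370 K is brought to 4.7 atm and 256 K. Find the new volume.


P1V1/T1 = P2V2/T2
V2 = P1V1T2/(T1P2)
= 0.9×16.6×256/(370×4.7)
= 2.199 L

2.199 L


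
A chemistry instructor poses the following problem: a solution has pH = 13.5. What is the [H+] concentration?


[H+] = 10^(-pH) = 10^(-13.5)
= 3.16×10^-14 M

3.16×10^-14 M


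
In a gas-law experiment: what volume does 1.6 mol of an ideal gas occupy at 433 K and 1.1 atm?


PV = nRT  (R = 0.08206 L·atm/(mol·K))
V = nRT/P = 1.6×0.08206×433/1.1
= 51.683 L

51.683 L


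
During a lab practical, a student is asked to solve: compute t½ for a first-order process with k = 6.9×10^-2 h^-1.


t½ = ln2/k = 0.693147/(6.9×10^-2 h^-1)
= 10.05 h

10.05 h


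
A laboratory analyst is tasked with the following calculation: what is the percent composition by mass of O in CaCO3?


M(CaCO3) = 1×40.08 + 1×12.01 + 3×16.0 = 100.09 g/mol
Mass of O = 3 × 16.0 = 48.00 g/mol
% O = 48.00/100.09 × 100 = 47.96%

47.96%


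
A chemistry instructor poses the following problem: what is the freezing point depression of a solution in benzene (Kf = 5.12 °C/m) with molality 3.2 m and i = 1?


ΔTf = Kf × m × i
= 5.12 × 3.2 × 1
= 16.384 °C

16.384 °C


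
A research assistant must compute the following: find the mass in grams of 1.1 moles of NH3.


M(NH3) = 17.03 g/mol
mass = n × M = 1.1 × 17.03 = 18.73 g

18.73 g


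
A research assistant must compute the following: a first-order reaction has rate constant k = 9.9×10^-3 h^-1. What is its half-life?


t½ = ln2/k = 0.693147/(9.9×10^-3 h^-1)
= 70.01 h

70.01 h


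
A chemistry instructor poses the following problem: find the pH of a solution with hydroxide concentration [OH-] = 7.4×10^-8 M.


pOH = -log10([OH-]) = -log10(7.4×10^-8)
= 8 - log10(7.4) = 7.13
pH = 14 - pOH = 14 - 7.13 = 6.87

6.87


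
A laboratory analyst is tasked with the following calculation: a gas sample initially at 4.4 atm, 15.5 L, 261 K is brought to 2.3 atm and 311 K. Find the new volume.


P1V1/T1 = P2V2/T2
V2 = P1V1T2/(T1P2)
= 4.4×15.5×311/(261×2.3)
= 35.333 L

35.333 L


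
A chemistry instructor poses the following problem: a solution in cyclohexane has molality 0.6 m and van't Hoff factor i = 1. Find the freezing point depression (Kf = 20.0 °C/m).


ΔTf = Kf × m × i
= 20.0 × 0.6 × 1
= 12.0 °C

12.0 °C


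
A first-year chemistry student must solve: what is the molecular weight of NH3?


M(NH3) = 1×14.01 + 3×1.008
= 14.01 + 3.02
= 17.03 g/mol

17.03 g/mol


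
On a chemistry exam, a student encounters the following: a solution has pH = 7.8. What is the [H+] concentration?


[H+] = 10^(-pH) = 10^(-7.8)
= 1.58×10^-8 M

1.58×10^-8 M


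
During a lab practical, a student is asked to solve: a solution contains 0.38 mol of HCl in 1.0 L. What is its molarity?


M = n/V = 0.38/1.0 = 0.380 mol/L

0.380 M


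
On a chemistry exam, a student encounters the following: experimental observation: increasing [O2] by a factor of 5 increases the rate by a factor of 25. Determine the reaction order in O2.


rate ∝ [O2]^n
5^n = 25 → n = 2
Order in O2: 2

2


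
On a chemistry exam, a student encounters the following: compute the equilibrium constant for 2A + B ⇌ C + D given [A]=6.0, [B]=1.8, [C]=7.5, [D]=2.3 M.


Kc = [C][D]/([A]^2[B])
= (7.5^1 × 2.3^1)/(6.0^2 × 1.8^1)
= 17.25/64.8
= 0.2662

0.2662


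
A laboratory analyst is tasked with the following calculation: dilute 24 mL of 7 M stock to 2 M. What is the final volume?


C1V1 = C2V2
7 × 24 = 2 × V2
V2 = 168/2 = 84.0 mL

84.0 mL


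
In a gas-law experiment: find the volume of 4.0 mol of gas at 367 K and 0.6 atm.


PV = nRT  (R = 0.08206 L·atm/(mol·K))
V = nRT/P = 4.0×0.08206×367/0.6
= 200.773 L

200.773 L


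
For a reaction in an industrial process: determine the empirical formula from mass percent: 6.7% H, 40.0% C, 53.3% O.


Assume 100 g sample. Moles of each element:
  H: 6.7/1.008 = 6.647 mol
  C: 40.0/12.01 = 3.331 mol
  O: 53.3/16.0 = 3.331 mol
Divide by smallest (3.331):
  H: 6.647/3.331 = 2.0
  C: 3.331/3.331 = 1.0
  O: 3.331/3.331 = 1.0
Empirical formula: CH2O

CH2O


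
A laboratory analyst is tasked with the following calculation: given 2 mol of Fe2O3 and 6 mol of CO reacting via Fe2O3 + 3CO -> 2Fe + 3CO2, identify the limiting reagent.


Mole ratio available / coefficient:
  Fe2O3: 2/1 = 2.000
  CO: 6/3 = 2.000
Smaller ratio is limiting.

neither (stoichiometric); Fe2O3 and CO are fully consumed


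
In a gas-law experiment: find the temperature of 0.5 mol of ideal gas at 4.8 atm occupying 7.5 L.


PV = nRT  (R = 0.08206 L·atm/(mol·K))
T = PV/(nR) = 4.8×7.5/(0.5×0.08206)
= 36.00/0.041030
= 877.41 K

877.41 K


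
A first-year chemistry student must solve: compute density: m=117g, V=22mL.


ρ = mass/volume
= 117/22
= 5.318 g/mL

5.318 g/mL


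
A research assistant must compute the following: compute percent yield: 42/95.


% yield = actual/theoretical × 100
= 42/95 × 100
= 44.21%

44.21%


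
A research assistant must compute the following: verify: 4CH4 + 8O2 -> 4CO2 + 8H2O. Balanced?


Equation: 4CH4 + 8O2 -> 4CO2 + 8H2O
Check atoms: C: 4=4, H: 16=16, O: 16=16
Balanced

Yes, balanced


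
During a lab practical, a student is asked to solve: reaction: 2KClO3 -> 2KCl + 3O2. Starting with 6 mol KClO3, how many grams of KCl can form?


Mole ratio KCl:KClO3 = 2:2
n(KCl) = 6 × 2/2 = 6.000 mol
mass = 6.000 × 74.55 = 447.3 g

447.3 g


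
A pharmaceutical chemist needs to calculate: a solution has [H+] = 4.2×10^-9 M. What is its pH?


pH = -log10([H+]) = -log10(4.2×10^-9)
= 9 - log10(4.2)
= 9 - 0.62
= 8.38

8.38


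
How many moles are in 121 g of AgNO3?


M(AgNO3) = 169.88 g/mol
n = mass/M = 121/169.88 = 0.7123 mol

0.7123 mol


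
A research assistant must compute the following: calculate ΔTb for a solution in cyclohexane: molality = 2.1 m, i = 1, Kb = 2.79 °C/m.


ΔTb = Kb × m × i
= 2.79 × 2.1 × 1
= 5.859 °C

5.859 °C


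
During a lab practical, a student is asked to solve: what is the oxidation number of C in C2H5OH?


2x + 6(+1) + (-2) = 0, so x = -2
Oxidation number: -2

-2


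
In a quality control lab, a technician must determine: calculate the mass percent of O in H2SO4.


M(H2SO4) = 2×1.008 + 1×32.07 + 4×16.0 = 98.086 g/mol
Mass of O = 4 × 16.0 = 64.00 g/mol
% O = 64.00/98.086 × 100 = 65.25%

65.25%


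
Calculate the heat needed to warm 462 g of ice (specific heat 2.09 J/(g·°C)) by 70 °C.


q = mcΔT = 462 × 2.09 × 70
= 67590.60 J

67590.60 J


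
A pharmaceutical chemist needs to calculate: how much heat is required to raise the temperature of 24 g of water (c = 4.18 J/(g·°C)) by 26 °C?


q = mcΔT = 24 × 4.18 × 26
= 2608.32 J

2608.32 J


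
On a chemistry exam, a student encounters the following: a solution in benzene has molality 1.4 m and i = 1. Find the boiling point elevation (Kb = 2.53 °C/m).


ΔTb = Kb × m × i
= 2.53 × 1.4 × 1
= 3.542 °C

3.542 °C


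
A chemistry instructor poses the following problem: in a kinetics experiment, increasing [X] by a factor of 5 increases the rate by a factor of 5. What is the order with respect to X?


rate ∝ [X]^n
5^n = 5 → n = 1
Order in X: 1

1


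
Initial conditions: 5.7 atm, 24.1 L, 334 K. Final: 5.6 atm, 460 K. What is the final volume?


P1V1/T1 = P2V2/T2
V2 = P1V1T2/(T1P2)
= 5.7×24.1×460/(334×5.6)
= 33.784 L

33.784 L


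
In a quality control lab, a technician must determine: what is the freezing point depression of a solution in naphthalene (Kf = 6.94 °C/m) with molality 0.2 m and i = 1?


ΔTf = Kf × m × i
= 6.94 × 0.2 × 1
= 1.388 °C

1.388 °C


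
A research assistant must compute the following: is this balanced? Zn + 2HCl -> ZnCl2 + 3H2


Equation: Zn + 2HCl -> ZnCl2 + 3H2
Check atoms: Cl: 2=2, H: 2≠6, Zn: 1=1
Not balanced

No, not balanced


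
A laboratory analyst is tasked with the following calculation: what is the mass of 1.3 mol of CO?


M(CO) = 28.01 g/mol
mass = n × M = 1.3 × 28.01 = 36.41 g

36.41 g


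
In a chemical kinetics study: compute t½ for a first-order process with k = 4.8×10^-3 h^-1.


t½ = ln2/k = 0.693147/(4.8×10^-3 h^-1)
= 144.4 h

144.4 h


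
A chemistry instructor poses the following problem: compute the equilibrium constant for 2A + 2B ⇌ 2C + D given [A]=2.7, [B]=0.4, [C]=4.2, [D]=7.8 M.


Kc = [C]^2[D]/([A]^2[B]^2)
= (4.2^2 × 7.8^1)/(2.7^2 × 0.4^2)
= 137.592/1.1664
= 118.0

118.0


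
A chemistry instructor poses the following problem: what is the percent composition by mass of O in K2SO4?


M(K2SO4) = 2×39.1 + 1×32.07 + 4×16.0 = 174.27 g/mol
Mass of O = 4 × 16.0 = 64.00 g/mol
% O = 64.00/174.27 × 100 = 36.72%

36.72%


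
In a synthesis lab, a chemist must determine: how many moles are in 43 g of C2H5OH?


M(C2H5OH) = 46.07 g/mol
n = mass/M = 43/46.07 = 0.9334 mol

0.9334 mol


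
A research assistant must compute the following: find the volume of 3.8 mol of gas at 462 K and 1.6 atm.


PV = nRT  (R = 0.08206 L·atm/(mol·K))
V = nRT/P = 3.8×0.08206×462/1.6
= 90.04 L

90.04 L


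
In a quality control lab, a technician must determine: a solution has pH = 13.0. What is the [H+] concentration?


[H+] = 10^(-pH) = 10^(-13.0)
= 1.0×10^-13 M

1.0×10^-13 M


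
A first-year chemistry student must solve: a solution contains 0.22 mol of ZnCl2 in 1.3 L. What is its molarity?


M = n/V = 0.22/1.3 = 0.169 mol/L

0.169 M


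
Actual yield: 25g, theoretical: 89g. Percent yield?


% yield = actual/theoretical × 100
= 25/89 × 100
= 28.09%

28.09%


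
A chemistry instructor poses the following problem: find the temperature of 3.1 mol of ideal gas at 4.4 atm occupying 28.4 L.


PV = nRT  (R = 0.08206 L·atm/(mol·K))
T = PV/(nR) = 4.4×28.4/(3.1×0.08206)
= 124.96/0.254386
= 491.22 K

491.22 K


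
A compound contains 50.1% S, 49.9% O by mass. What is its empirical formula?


Assume 100 g sample. Moles of each element:
  S: 50.1/32.07 = 1.562 mol
  O: 49.9/16.0 = 3.119 mol
Divide by smallest (1.562):
  S: 1.562/1.562 = 1.0
  O: 3.119/1.562 = 2.0
Empirical formula: SO2

SO2


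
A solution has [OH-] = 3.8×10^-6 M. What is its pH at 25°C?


pOH = -log10([OH-]) = -log10(3.8×10^-6)
= 6 - log10(3.8) = 5.42
pH = 14 - pOH = 14 - 5.42 = 8.58

8.58


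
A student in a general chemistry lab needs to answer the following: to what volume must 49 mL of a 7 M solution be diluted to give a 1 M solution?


C1V1 = C2V2
7 × 49 = 1 × V2
V2 = 343/1 = 343.0 mL

343.0 mL


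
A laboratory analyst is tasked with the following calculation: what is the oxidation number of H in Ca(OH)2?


H is +1 with nonmetals
Oxidation number: +1

+1


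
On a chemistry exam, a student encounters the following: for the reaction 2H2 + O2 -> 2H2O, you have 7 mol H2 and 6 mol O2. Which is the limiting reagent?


Mole ratio available / coefficient:
  H2: 7/2 = 3.500
  O2: 6/1 = 6.000
Smaller ratio is limiting.

H2


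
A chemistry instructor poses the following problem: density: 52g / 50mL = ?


ρ = mass/volume
= 52/50
= 1.04 g/mL

1.04 g/mL


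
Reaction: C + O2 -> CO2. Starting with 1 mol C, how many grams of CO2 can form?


Mole ratio CO2:C = 1:1
n(CO2) = 1 × 1/1 = 1.000 mol
mass = 1.000 × 44.01 = 44.01 g

44.01 g


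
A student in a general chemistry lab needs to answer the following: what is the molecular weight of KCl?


M(KCl) = 1×39.1 + 1×35.45
= 39.1 + 35.45
= 74.55 g/mol

74.55 g/mol


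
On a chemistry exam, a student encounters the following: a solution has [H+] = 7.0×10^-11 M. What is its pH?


pH = -log10([H+]) = -log10(7.0×10^-11)
= 11 - log10(7.0)
= 11 - 0.85
= 10.15

10.15


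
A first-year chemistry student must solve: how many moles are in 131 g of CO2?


M(CO2) = 44.01 g/mol
n = mass/M = 131/44.01 = 2.9766 mol

2.9766 mol


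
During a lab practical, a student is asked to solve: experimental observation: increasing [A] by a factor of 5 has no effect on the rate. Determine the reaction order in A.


rate ∝ [A]^n
rate ∝ [A]^0
Order in A: 0

0


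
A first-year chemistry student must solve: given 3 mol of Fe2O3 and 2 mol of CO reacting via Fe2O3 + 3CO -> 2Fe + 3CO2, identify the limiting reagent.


Mole ratio available / coefficient:
  Fe2O3: 3/1 = 3.000
  CO: 2/3 = 0.667
Smaller ratio is limiting.

CO


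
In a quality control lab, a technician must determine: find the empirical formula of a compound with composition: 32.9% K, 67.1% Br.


Assume 100 g sample. Moles of each element:
  K: 32.9/39.1 = 0.841 mol
  Br: 67.1/79.9 = 0.84 mol
Divide by smallest (0.84):
  K: 0.841/0.84 = 1.0
  Br: 0.84/0.84 = 1.0
Empirical formula: KBr

KBr


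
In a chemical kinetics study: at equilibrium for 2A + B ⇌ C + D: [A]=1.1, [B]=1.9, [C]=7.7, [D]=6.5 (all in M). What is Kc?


Kc = [C][D]/([A]^2[B])
= (7.7^1 × 6.5^1)/(1.1^2 × 1.9^1)
= 50.05/2.299
= 21.77

21.77


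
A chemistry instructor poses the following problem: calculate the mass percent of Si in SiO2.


M(SiO2) = 1×28.09 + 2×16.0 = 60.09 g/mol
Mass of Si = 1 × 28.09 = 28.09 g/mol
% Si = 28.09/60.09 × 100 = 46.75%

46.75%


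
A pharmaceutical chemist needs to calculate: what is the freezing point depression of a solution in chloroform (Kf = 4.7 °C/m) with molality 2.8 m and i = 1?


ΔTf = Kf × m × i
= 4.7 × 2.8 × 1
= 13.16 °C

13.16 °C


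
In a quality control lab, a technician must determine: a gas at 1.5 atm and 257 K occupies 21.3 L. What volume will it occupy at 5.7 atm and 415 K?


P1V1/T1 = P2V2/T2
V2 = P1V1T2/(T1P2)
= 1.5×21.3×415/(257×5.7)
= 9.051 L

9.051 L


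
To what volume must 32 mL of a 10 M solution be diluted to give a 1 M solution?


C1V1 = C2V2
10 × 32 = 1 × V2
V2 = 320/1 = 320.0 mL

320.0 mL


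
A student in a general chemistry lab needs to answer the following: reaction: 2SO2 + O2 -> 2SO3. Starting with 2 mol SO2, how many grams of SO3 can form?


Mole ratio SO3:SO2 = 2:2
n(SO3) = 2 × 2/2 = 2.000 mol
mass = 2.000 × 80.07 = 160.14 g

160.14 g


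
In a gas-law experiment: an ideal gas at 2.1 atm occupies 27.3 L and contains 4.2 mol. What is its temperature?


PV = nRT  (R = 0.08206 L·atm/(mol·K))
T = PV/(nR) = 2.1×27.3/(4.2×0.08206)
= 57.33/0.344652
= 166.34 K

166.34 K


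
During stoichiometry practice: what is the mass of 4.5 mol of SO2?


M(SO2) = 64.07 g/mol
mass = n × M = 4.5 × 64.07 = 288.32 g

288.32 g


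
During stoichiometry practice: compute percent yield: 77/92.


% yield = actual/theoretical × 100
= 77/92 × 100
= 83.7%

83.7%


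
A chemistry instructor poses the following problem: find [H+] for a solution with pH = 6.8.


[H+] = 10^(-pH) = 10^(-6.8)
= 1.58×10^-7 M

1.58×10^-7 M


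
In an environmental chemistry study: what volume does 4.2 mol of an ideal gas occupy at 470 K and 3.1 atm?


PV = nRT  (R = 0.08206 L·atm/(mol·K))
V = nRT/P = 4.2×0.08206×470/3.1
= 52.254 L

52.254 L


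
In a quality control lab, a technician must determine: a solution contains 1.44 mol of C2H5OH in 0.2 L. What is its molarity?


M = n/V = 1.44/0.2 = 7.200 mol/L

7.200 M


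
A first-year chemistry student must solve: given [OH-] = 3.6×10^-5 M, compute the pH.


pOH = -log10([OH-]) = -log10(3.6×10^-5)
= 5 - log10(3.6) = 4.44
pH = 14 - pOH = 14 - 4.44 = 9.56

9.56


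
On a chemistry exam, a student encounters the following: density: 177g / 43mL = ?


ρ = mass/volume
= 177/43
= 4.116 g/mL

4.116 g/mL


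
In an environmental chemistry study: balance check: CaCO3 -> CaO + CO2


Equation: CaCO3 -> CaO + CO2
Check atoms: C: 1=1, Ca: 1=1, O: 3=3
Balanced

Yes, balanced


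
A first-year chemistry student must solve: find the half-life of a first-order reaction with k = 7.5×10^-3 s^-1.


t½ = ln2/k = 0.693147/(7.5×10^-3 s^-1)
= 92.42 s

92.42 s


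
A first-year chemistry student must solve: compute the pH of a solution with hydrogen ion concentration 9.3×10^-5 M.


pH = -log10([H+]) = -log10(9.3×10^-5)
= 5 - log10(9.3)
= 5 - 0.97
= 4.03

4.03


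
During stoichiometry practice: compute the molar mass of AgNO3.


M(AgNO3) = 1×107.87 + 1×14.01 + 3×16.0
= 107.87 + 14.01 + 48.0
= 169.88 g/mol

169.88 g/mol


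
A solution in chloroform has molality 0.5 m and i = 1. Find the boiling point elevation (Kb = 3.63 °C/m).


ΔTb = Kb × m × i
= 3.63 × 0.5 × 1
= 1.815 °C

1.815 °C


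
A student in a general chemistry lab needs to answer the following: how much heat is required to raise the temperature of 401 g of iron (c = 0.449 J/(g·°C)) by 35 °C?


q = mcΔT = 401 × 0.449 × 35
= 6301.72 J

6301.72 J


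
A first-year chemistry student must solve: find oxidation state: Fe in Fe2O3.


2x + 3(-2) = 0, so x = +3
Oxidation number: +3

+3


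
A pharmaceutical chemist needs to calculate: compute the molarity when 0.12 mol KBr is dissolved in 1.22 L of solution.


M = n/V = 0.12/1.22 = 0.098 mol/L

0.098 M


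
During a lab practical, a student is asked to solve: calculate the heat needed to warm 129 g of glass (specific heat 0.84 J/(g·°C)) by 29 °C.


q = mcΔT = 129 × 0.84 × 29
= 3142.44 J

3142.44 J


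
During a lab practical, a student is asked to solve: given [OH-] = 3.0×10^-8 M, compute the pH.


pOH = -log10([OH-]) = -log10(3.0×10^-8)
= 8 - log10(3.0) = 7.52
pH = 14 - pOH = 14 - 7.52 = 6.48

6.48


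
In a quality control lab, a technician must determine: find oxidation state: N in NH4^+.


x + 4(+1) = +1, so x = -3
Oxidation number: -3

-3


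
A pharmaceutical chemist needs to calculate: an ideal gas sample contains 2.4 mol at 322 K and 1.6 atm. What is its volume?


PV = nRT  (R = 0.08206 L·atm/(mol·K))
V = nRT/P = 2.4×0.08206×322/1.6
= 39.635 L

39.635 L


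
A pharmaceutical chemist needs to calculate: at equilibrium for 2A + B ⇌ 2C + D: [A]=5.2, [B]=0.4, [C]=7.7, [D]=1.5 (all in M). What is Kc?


Kc = [C]^2[D]/([A]^2[B])
= (7.7^2 × 1.5^1)/(5.2^2 × 0.4^1)
= 88.935/10.816
= 8.223

8.223


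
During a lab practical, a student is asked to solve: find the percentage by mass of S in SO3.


M(SO3) = 1×32.07 + 3×16.0 = 80.07 g/mol
Mass of S = 1 × 32.07 = 32.07 g/mol
% S = 32.07/80.07 × 100 = 40.05%

40.05%


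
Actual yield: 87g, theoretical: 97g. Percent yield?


% yield = actual/theoretical × 100
= 87/97 × 100
= 89.69%

89.69%


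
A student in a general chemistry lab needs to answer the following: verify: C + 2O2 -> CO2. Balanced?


Equation: C + 2O2 -> CO2
Check atoms: C: 1=1, O: 4≠2
Not balanced

No, not balanced


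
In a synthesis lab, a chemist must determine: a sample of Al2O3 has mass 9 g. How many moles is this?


M(Al2O3) = 101.96 g/mol
n = mass/M = 9/101.96 = 0.0883 mol

0.0883 mol


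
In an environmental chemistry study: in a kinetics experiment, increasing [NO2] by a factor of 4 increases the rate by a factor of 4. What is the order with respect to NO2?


rate ∝ [NO2]^n
4^n = 4 → n = 1
Order in NO2: 1

1


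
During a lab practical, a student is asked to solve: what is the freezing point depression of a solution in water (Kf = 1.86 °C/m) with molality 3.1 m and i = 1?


ΔTf = Kf × m × i
= 1.86 × 3.1 × 1
= 5.766 °C

5.766 °C


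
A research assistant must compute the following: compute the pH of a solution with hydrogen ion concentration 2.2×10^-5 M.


pH = -log10([H+]) = -log10(2.2×10^-5)
= 5 - log10(2.2)
= 5 - 0.34
= 4.66

4.66


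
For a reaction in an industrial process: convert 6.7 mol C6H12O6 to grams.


M(C6H12O6) = 180.16 g/mol
mass = n × M = 6.7 × 180.16 = 1207.07 g

1207.07 g


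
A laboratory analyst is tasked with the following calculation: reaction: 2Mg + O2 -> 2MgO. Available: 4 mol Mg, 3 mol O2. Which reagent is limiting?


Mole ratio available / coefficient:
  Mg: 4/2 = 2.000
  O2: 3/1 = 3.000
Smaller ratio is limiting.

Mg


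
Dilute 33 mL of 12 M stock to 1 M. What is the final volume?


C1V1 = C2V2
12 × 33 = 1 × V2
V2 = 396/1 = 396.0 mL

396.0 mL


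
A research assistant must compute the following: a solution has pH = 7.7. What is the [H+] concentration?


[H+] = 10^(-pH) = 10^(-7.7)
= 2.0×10^-8 M

2.0×10^-8 M


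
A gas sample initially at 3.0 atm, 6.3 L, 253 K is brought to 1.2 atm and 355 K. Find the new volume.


P1V1/T1 = P2V2/T2
V2 = P1V1T2/(T1P2)
= 3.0×6.3×355/(253×1.2)
= 22.1 L

22.1 L


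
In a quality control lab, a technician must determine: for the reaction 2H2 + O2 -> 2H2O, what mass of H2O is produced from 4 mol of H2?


Mole ratio H2O:H2 = 2:2
n(H2O) = 4 × 2/2 = 4.000 mol
mass = 4.000 × 18.02 = 72.08 g

72.08 g


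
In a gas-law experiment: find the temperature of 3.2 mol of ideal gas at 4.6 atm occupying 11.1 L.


PV = nRT  (R = 0.08206 L·atm/(mol·K))
T = PV/(nR) = 4.6×11.1/(3.2×0.08206)
= 51.06/0.262592
= 194.45 K

194.45 K


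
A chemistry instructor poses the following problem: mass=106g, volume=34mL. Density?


ρ = mass/volume
= 106/34
= 3.118 g/mL

3.118 g/mL


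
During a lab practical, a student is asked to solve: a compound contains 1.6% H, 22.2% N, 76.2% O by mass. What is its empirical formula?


Assume 100 g sample. Moles of each element:
  H: 1.6/1.008 = 1.587 mol
  N: 22.2/14.01 = 1.585 mol
  O: 76.2/16.0 = 4.763 mol
Divide by smallest (1.585):
  H: 1.587/1.585 = 1.0
  N: 1.585/1.585 = 1.0
  O: 4.763/1.585 = 3.01
Empirical formula: HNO3

HNO3


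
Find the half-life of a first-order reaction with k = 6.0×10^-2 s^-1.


t½ = ln2/k = 0.693147/(6.0×10^-2 s^-1)
= 11.55 s

11.55 s


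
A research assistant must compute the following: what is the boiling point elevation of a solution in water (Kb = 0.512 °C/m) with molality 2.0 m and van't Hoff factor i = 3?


ΔTb = Kb × m × i
= 0.512 × 2.0 × 3
= 3.072 °C

3.072 °C


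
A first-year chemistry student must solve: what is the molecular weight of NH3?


M(NH3) = 1×14.01 + 3×1.008
= 14.01 + 3.02
= 17.03 g/mol

17.03 g/mol


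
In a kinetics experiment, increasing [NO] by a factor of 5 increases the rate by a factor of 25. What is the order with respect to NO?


rate ∝ [NO]^n
5^n = 25 → n = 2
Order in NO: 2

2


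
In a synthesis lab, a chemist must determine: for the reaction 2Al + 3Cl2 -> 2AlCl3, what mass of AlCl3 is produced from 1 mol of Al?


Mole ratio AlCl3:Al = 2:2
n(AlCl3) = 1 × 2/2 = 1.000 mol
mass = 1.000 × 133.33 = 133.33 g

133.33 g


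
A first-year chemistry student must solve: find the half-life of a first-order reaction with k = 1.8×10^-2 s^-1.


t½ = ln2/k = 0.693147/(1.8×10^-2 s^-1)
= 38.51 s

38.51 s


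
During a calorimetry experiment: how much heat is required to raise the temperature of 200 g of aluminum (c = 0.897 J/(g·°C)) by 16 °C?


q = mcΔT = 200 × 0.897 × 16
= 2870.40 J

2870.40 J


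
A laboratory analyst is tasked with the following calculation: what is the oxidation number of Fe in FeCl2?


x + 2(-1) = 0, so x = +2
Oxidation number: +2

+2


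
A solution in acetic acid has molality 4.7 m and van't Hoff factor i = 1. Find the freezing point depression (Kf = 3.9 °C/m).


ΔTf = Kf × m × i
= 3.9 × 4.7 × 1
= 18.33 °C

18.33 °C


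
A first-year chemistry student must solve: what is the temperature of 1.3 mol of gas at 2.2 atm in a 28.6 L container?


PV = nRT  (R = 0.08206 L·atm/(mol·K))
T = PV/(nR) = 2.2×28.6/(1.3×0.08206)
= 62.92/0.106678
= 589.81 K

589.81 K


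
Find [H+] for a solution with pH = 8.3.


[H+] = 10^(-pH) = 10^(-8.3)
= 5.01×10^-9 M

5.01×10^-9 M


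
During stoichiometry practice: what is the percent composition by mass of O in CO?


M(CO) = 1×12.01 + 1×16.0 = 28.01 g/mol
Mass of O = 1 × 16.0 = 16.00 g/mol
% O = 16.00/28.01 × 100 = 57.12%

57.12%


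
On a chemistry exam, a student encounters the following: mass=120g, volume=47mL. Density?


ρ = mass/volume
= 120/47
= 2.553 g/mL

2.553 g/mL


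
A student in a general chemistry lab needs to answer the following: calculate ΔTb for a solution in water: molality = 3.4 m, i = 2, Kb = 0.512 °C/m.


ΔTb = Kb × m × i
= 0.512 × 3.4 × 2
= 3.4816 °C

3.4816 °C


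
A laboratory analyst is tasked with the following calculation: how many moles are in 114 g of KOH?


M(KOH) = 56.11 g/mol
n = mass/M = 114/56.11 = 2.0317 mol

2.0317 mol


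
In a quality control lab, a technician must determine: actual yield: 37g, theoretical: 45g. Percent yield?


% yield = actual/theoretical × 100
= 37/45 × 100
= 82.22%

82.22%


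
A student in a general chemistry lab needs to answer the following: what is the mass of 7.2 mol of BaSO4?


M(BaSO4) = 233.4 g/mol
mass = n × M = 7.2 × 233.4 = 1680.48 g

1680.48 g


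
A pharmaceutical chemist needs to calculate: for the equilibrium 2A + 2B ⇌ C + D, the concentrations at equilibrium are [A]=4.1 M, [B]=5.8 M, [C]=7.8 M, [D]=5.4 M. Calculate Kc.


Kc = [C][D]/([A]^2[B]^2)
= (7.8^1 × 5.4^1)/(4.1^2 × 5.8^2)
= 42.12/565.4884
= 0.07448

0.07448


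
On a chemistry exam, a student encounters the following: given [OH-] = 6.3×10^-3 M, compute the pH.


pOH = -log10([OH-]) = -log10(6.3×10^-3)
= 3 - log10(6.3) = 2.2
pH = 14 - pOH = 14 - 2.2 = 11.8

11.8


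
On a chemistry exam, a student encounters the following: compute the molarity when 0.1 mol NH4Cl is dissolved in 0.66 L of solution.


M = n/V = 0.1/0.66 = 0.152 mol/L

0.152 M


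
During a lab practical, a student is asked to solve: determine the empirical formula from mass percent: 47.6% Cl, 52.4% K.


Assume 100 g sample. Moles of each element:
  Cl: 47.6/35.45 = 1.343 mol
  K: 52.4/39.1 = 1.34 mol
Divide by smallest (1.34):
  Cl: 1.343/1.34 = 1.0
  K: 1.34/1.34 = 1.0
Empirical formula: KCl

KCl


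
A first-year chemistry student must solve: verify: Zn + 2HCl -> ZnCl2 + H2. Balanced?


Equation: Zn + 2HCl -> ZnCl2 + H2
Check atoms: Cl: 2=2, H: 2=2, Zn: 1=1
Balanced

Yes, balanced


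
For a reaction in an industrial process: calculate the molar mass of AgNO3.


M(AgNO3) = 1×107.87 + 1×14.01 + 3×16.0
= 107.87 + 14.01 + 48.0
= 169.88 g/mol

169.88 g/mol


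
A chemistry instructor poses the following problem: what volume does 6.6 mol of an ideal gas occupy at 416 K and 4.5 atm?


PV = nRT  (R = 0.08206 L·atm/(mol·K))
V = nRT/P = 6.6×0.08206×416/4.5
= 50.068 L

50.068 L
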